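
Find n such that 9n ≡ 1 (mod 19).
Since 19 is prime, by Fermat 9^(-1) ≡ 9^{17} ≡ 17 (mod 19). Verify: 9 × 17 = 153 ≡ 1 (mod 19)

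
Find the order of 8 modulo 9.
Powers of 8 mod 9: 8^1≡8, 8^2≡1. ord_9(8) = 2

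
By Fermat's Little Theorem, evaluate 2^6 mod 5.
By Fermat: 2^{4} ≡ 1 (mod 5). So 2^{6} = 2^{4} · 2^{2} ≡ 2^{2} ≡ 4 (mod 5)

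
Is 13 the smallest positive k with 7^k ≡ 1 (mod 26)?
Powers of 7 mod 26: 7^1≡7, 7^2≡23, 7^3≡5, 7^4≡9, 7^5≡11, 7^6≡25, 7^7≡19, 7^8≡3, 7^9≡21, 7^10≡17, 7^11≡15, 7^12≡1. Already 7^12≡1, so the order is 12 < 13. No, the actual order is 12.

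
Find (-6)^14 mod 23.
By repeated squaring mod 23: (-6)^{1}≡17, (-6)^{2}≡13, (-6)^{4}≡8, (-6)^{8}≡18. Then (-6)^{14} = (-6)^{8+4+2} ≡ 18 × 8 × 13 ≡ 9 mod 23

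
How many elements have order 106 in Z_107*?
There are φ(107-1) = φ(106) = 52 primitive roots modulo 107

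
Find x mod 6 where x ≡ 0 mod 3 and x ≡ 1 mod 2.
M = 3 × 2 = 6. M₁ = 2, y₁ ≡ 2 mod 3. M₂ = 3, y₂ ≡ 1 mod 2. x = 0×2×2 + 1×3×1 ≡ 3 mod 6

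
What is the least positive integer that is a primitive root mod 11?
g = 2. For each prime q|10: 2^{5}≡10, 2^{2}≡4, none ≡ 1, so ord_11(2) = 10 and 2 is a primitive root.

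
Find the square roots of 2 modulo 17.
The square roots of 2 mod 17 are 6 and 11. Verify: 6² = 36 ≡ 2 mod 17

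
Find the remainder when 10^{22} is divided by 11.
By Fermat: 10^{10} ≡ 1 (mod 11). 22 = 2×10 + 2. So 10^{22} ≡ 10^{2} ≡ 1 (mod 11)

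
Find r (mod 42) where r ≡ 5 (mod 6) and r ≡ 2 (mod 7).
M = 6 × 7 = 42. M₁ = 7, y₁ ≡ 1 (mod 6). M₂ = 6, y₂ ≡ 6 (mod 7). r = 5×7×1 + 2×6×6 ≡ 23 (mod 42)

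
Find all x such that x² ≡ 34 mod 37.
The square roots of 34 mod 37 are 16 and 21. Verify: 16² = 256 ≡ 34 mod 37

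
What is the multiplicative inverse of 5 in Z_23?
Since 23 is prime, by Fermat 5^(-1) ≡ 5^{21} ≡ 14 (mod 23). Verify: 5 × 14 = 70 ≡ 1 (mod 23)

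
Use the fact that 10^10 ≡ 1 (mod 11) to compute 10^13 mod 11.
By Fermat: 10^{10} ≡ 1 (mod 11). So 10^{13} = 10^{10} · 10^{3} ≡ 10^{3} ≡ 10 (mod 11)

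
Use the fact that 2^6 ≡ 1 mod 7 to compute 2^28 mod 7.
By Fermat: 2^{6} ≡ 1 mod 7. 28 = 4×6 + 4. So 2^{28} ≡ 2^{4} ≡ 2 mod 7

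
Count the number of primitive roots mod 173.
Number of primitive roots mod 173 = φ(p-1) = φ(172) = 84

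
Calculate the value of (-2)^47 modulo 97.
By repeated squaring (mod 97): (-2)^{1}≡95, (-2)^{2}≡4, (-2)^{4}≡16, (-2)^{8}≡62, (-2)^{16}≡61, (-2)^{32}≡35. Then (-2)^{47} = (-2)^{32+8+4+2+1} ≡ 35 × 62 × 16 × 4 × 95 ≡ 48 (mod 97)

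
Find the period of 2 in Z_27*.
Powers of 2 mod 27: 2^1≡2, 2^2≡4, 2^3≡8, 2^4≡16, 2^5≡5, 2^6≡10, 2^7≡20, 2^8≡13, 2^9≡26, 2^10≡25, 2^11≡23, 2^12≡19, 2^13≡11, 2^14≡22, 2^15≡17, 2^16≡7, 2^17≡14, 2^18≡1. Order = 18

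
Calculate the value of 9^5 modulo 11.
By repeated squaring (mod 11): 9^{1}≡9, 9^{2}≡4, 9^{4}≡5. Then 9^{5} = 9^{4+1} ≡ 5 × 9 ≡ 1 (mod 11)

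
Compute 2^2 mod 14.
2^{2} = 4 ≡ 4 (mod 14)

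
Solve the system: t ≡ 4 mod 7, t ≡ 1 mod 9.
M = 7 × 9 = 63. M₁ = 9, y₁ ≡ 4 mod 7. M₂ = 7, y₂ ≡ 4 mod 9. t = 4×9×4 + 1×7×4 ≡ 46 mod 63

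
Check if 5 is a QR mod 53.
By Euler's criterion: 5^{26} ≡ 52 mod 53. Since this equals -1 (≡ 52), 5 is not a QR.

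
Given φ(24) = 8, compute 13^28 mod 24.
By Euler: 13^{8} ≡ 1 (mod 24) since gcd(13, 24) = 1. 28 = 3×8 + 4. So 13^{28} ≡ 13^{4} ≡ 1 (mod 24)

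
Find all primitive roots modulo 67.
There are φ(66) = 20 primitive roots mod 67: {2, 7, 11, 12, 13, 18, 20, 28, 31, 32, 34, 41, 44, 46, 48, 50, 51, 57, 61, 63}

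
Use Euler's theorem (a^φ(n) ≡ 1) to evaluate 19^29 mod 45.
By Euler: 19^{24} ≡ 1 mod 45 since gcd(19, 45) = 1. 29 = 1×24 + 5. So 19^{29} ≡ 19^{5} ≡ 19 mod 45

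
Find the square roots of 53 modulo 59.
The square roots of 53 mod 59 are 17 and 42. Verify: 17² = 289 ≡ 53 mod 59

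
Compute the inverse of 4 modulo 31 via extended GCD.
Extended GCD: 4(8) + 31(-1) = 1. So 4^(-1) ≡ 8 (mod 31). Verify: 4 × 8 = 32 ≡ 1 (mod 31)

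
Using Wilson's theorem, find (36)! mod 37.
By Wilson's theorem, (36)! ≡ -1 ≡ 36 mod 37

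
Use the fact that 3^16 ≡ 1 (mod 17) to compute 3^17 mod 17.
By Fermat: 3^{16} ≡ 1 (mod 17). So 3^{17} = 3^{16} · 3^{1} ≡ 3^{1} ≡ 3 (mod 17)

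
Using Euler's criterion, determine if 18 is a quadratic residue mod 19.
By Euler's criterion: 18^{9} ≡ 18 mod 19. Since this equals -1 (≡ 18), 18 is not a QR.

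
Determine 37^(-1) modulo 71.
Since 71 is prime, by Fermat 37^(-1) ≡ 37^{69} ≡ 48 (mod 71). Verify: 37 × 48 = 1776 ≡ 1 (mod 71)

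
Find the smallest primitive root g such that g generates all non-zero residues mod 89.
g = 3. For each prime q|88: 3^{44}≡88, 3^{8}≡64, none ≡ 1, so ord_89(3) = 88 and 3 is a primitive root.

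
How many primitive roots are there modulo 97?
A prime p has φ(p-1) primitive roots; here φ(96) = 32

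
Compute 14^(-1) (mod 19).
Since 19 is prime, by Fermat 14^(-1) ≡ 14^{17} ≡ 15 (mod 19). Verify: 14 × 15 = 210 ≡ 1 (mod 19)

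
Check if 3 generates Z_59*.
3^{29} ≡ 1 (mod 59) and 29 < 58, so ord_59(3) = 29 ≠ 58 and 3 is not a primitive root.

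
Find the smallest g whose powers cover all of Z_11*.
g = 2. For each prime q|10: 2^{5}≡10, 2^{2}≡4, none ≡ 1, so ord_11(2) = 10 and 2 is a primitive root.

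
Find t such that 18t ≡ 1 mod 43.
Since 43 is prime, by Fermat 18^(-1) ≡ 18^{41} ≡ 12 mod 43. Verify: 18 × 12 = 216 ≡ 1 mod 43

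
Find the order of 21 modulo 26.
Powers of 21 mod 26: 21^1≡21, 21^2≡25, 21^3≡5, 21^4≡1. ord_26(21) = 4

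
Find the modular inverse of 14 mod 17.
Since 17 is prime, by Fermat 14^(-1) ≡ 14^{15} ≡ 11 mod 17. Verify: 14 × 11 = 154 ≡ 1 mod 17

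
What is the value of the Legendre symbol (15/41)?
(15/41) = 15^{20} mod 41 = -1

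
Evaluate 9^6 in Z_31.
By repeated squaring (mod 31): 9^{1}≡9, 9^{2}≡19, 9^{4}≡20. Then 9^{6} = 9^{4+2} ≡ 20 × 19 ≡ 8 (mod 31)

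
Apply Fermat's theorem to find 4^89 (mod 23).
By Fermat: 4^{22} ≡ 1 (mod 23). 89 = 4×22 + 1. So 4^{89} ≡ 4^{1} ≡ 4 (mod 23)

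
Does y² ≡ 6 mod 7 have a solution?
By Euler's criterion: 6^{3} ≡ 6 mod 7. Since this equals -1 (≡ 6), 6 is not a QR.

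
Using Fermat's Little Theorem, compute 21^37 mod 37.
By Fermat: 21^{36} ≡ 1 (mod 37). So 21^{37} = 21^{36} · 21^{1} ≡ 21^{1} ≡ 21 (mod 37)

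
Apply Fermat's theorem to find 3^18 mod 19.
By Fermat's Little Theorem, 3^{18} ≡ 1 mod 19 since 19 is prime and gcd(3, 19) = 1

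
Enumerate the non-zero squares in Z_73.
Squares in Z_73*: {1, 2, 3, 4, 6, 8, 9, 12, 16, 18, 19, 23, 24, 25, 27, 32, 35, 36, 37, 38, 41, 46, 48, 49, 50, 54, 55, 57, 61, 64, 65, 67, 69, 70, 71, 72}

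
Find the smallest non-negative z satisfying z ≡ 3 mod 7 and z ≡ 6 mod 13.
M = 7 × 13 = 91. M₁ = 13, y₁ ≡ 6 mod 7. M₂ = 7, y₂ ≡ 2 mod 13. z = 3×13×6 + 6×7×2 ≡ 45 mod 91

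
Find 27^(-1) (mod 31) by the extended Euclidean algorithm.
Extended GCD: 27(-8) + 31(7) = 1. So 27^(-1) ≡ -8 ≡ 23 (mod 31). Verify: 27 × 23 = 621 ≡ 1 (mod 31)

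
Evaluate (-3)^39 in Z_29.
Using Fermat: (-3)^{28} ≡ 1 mod 29. 39 ≡ 11 mod 28. So (-3)^{39} ≡ (-3)^{11} ≡ 14 mod 29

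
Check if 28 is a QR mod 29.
By Euler's criterion: 28^{14} ≡ 1 (mod 29). Since this equals 1, 28 is a QR.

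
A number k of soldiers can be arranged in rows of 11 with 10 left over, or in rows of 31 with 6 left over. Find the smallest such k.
M = 11 × 31 = 341. M₁ = 31, y₁ ≡ 5 (mod 11). M₂ = 11, y₂ ≡ 17 (mod 31). k = 10×31×5 + 6×11×17 ≡ 285 (mod 341)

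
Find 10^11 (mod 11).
Using Fermat: 10^{10} ≡ 1 (mod 11). 11 ≡ 1 (mod 10). So 10^{11} ≡ 10^{1} ≡ 10 (mod 11)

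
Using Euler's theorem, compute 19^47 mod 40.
By Euler: 19^{16} ≡ 1 mod 40 since gcd(19, 40) = 1. 47 = 2×16 + 15. So 19^{47} ≡ 19^{15} ≡ 19 mod 40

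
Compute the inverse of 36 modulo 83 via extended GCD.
Extended GCD: 36(30) + 83(-13) = 1. So 36^(-1) ≡ 30 (mod 83). Verify: 36 × 30 = 1080 ≡ 1 (mod 83)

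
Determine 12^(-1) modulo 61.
Since 61 is prime, by Fermat 12^(-1) ≡ 12^{59} ≡ 56 mod 61. Verify: 12 × 56 = 672 ≡ 1 mod 61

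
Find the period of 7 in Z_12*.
Powers of 7 mod 12: 7^1≡7, 7^2≡1. Order = 2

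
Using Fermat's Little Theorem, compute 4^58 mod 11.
By Fermat: 4^{10} ≡ 1 mod 11. 58 = 5×10 + 8. So 4^{58} ≡ 4^{8} ≡ 9 mod 11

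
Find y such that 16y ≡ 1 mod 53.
Since 53 is prime, by Fermat 16^(-1) ≡ 16^{51} ≡ 10 mod 53. Verify: 16 × 10 = 160 ≡ 1 mod 53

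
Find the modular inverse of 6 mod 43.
Since 43 is prime, by Fermat 6^(-1) ≡ 6^{41} ≡ 36 mod 43. Verify: 6 × 36 = 216 ≡ 1 mod 43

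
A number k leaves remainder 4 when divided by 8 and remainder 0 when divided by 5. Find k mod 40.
M = 8 × 5 = 40. M₁ = 5, y₁ ≡ 5 mod 8. M₂ = 8, y₂ ≡ 2 mod 5. k = 4×5×5 + 0×8×2 ≡ 20 mod 40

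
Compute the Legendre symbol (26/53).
(26/53) = 26^{26} mod 53 = -1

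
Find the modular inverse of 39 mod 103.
Since 103 is prime, by Fermat 39^(-1) ≡ 39^{101} ≡ 37 (mod 103). Verify: 39 × 37 = 1443 ≡ 1 (mod 103)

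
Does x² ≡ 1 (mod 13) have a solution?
By Euler's criterion: 1^{6} ≡ 1 (mod 13). Since this equals 1, 1 is a QR.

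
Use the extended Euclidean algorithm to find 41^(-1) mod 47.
Extended GCD: 41(-8) + 47(7) = 1. So 41^(-1) ≡ -8 ≡ 39 (mod 47). Verify: 41 × 39 = 1599 ≡ 1 (mod 47)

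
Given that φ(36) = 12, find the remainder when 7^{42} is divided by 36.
By Euler: 7^{12} ≡ 1 (mod 36) since gcd(7, 36) = 1. 42 = 3×12 + 6. So 7^{42} ≡ 7^{6} ≡ 1 (mod 36)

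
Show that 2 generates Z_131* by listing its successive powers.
2^1, 2^2, ..., 2^{130} mod 131: [2, 4, 8, 16, 32, 64, 128, 125, 119, 107, 83, 35, 70, 9, 18, 36, 72, 13, 26, 52, 104, 77, 23, 46, 92, 53, 106, 81, 31, 62, 124, 117, 103, 75, 19, 38, 76, 21, 42, 84, 37, 74, 17, 34, 68, 5, 10, 20, 40, 80, 29, 58, 116, 101, 71, 11, 22, 44, 88, 45, 90, 49, 98, 65, 130, 129, 127, 123, 115, 99, 67, 3, 6, 12, 24, 48, 96, 61, 122, 113, 95, 59, 118, 105, 79, 27, 54, 108, 85, 39, 78, 25, 50, 100, 69, 7, 14, 28, 56, 112, 93, 55, 110, 89, 47, 94, 57, 114, 97, 63, 126, 121, 111, 91, 51, 102, 73, 15, 30, 60, 120, 109, 87, 43, 86, 41, 82, 33, 66, 1]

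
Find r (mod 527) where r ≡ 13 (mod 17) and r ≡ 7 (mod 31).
M = 17 × 31 = 527. M₁ = 31, y₁ ≡ 11 (mod 17). M₂ = 17, y₂ ≡ 11 (mod 31). r = 13×31×11 + 7×17×11 ≡ 472 (mod 527)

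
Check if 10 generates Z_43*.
10^{21} ≡ 1 (mod 43) and 21 < 42, so ord_43(10) = 21 ≠ 42 and 10 is not a primitive root.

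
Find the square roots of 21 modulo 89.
The square roots of 21 mod 89 are 33 and 56. Verify: 33² = 1089 ≡ 21 (mod 89)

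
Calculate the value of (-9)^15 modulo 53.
By repeated squaring mod 53: (-9)^{1}≡44, (-9)^{2}≡28, (-9)^{4}≡42, (-9)^{8}≡15. Then (-9)^{15} = (-9)^{8+4+2+1} ≡ 15 × 42 × 28 × 44 ≡ 28 mod 53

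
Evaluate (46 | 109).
(46/109) = 46^{54} mod 109 = 1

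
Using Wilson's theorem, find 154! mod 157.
(156)! = (154)! × (155) × (156) ≡ -1 mod 157. So (154)! ≡ -1 × [(156)(155)]^(-1) ≡ 78 mod 157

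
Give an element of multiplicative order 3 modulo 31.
5 has order 3 mod 31 since 5^{3} ≡ 1 (mod 31) and no smaller power works.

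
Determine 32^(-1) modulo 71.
Since 71 is prime, by Fermat 32^(-1) ≡ 32^{69} ≡ 20 mod 71. Verify: 32 × 20 = 640 ≡ 1 mod 71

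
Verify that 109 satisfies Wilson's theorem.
(108)! mod 109 = 108. Since this equals -1 (mod 109), Wilson confirms 109 is prime.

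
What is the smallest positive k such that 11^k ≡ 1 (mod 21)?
Powers of 11 mod 21: 11^1≡11, 11^2≡16, 11^3≡8, 11^4≡4, 11^5≡2, 11^6≡1. So the order of 11 is 6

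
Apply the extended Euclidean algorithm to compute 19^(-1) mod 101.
Extended GCD: 19(16) + 101(-3) = 1. So 19^(-1) ≡ 16 mod 101. Verify: 19 × 16 = 304 ≡ 1 mod 101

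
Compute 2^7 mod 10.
By repeated squaring mod 10: 2^{1}≡2, 2^{2}≡4, 2^{4}≡6. Then 2^{7} = 2^{4+2+1} ≡ 6 × 4 × 2 ≡ 8 mod 10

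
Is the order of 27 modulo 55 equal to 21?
Powers of 27 mod 55: 27^1≡27, 27^2≡14, 27^3≡48, 27^4≡31, 27^5≡12, 27^6≡49, 27^7≡3, 27^8≡26, 27^9≡42, 27^10≡34, 27^11≡38, 27^12≡36, 27^13≡37, 27^14≡9, 27^15≡23, 27^16≡16, 27^17≡47, 27^18≡4, 27^19≡53, 27^20≡1. Already 27^20≡1, so the order is 20 < 21. No, the actual order is 20.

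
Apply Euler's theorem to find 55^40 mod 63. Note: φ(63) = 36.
By Euler: 55^{36} ≡ 1 mod 63 since gcd(55, 63) = 1. 40 = 1×36 + 4. So 55^{40} ≡ 55^{4} ≡ 1 mod 63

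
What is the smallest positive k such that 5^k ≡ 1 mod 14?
Powers of 5 mod 14: 5^1≡5, 5^2≡11, 5^3≡13, 5^4≡9, 5^5≡3, 5^6≡1. Order = 6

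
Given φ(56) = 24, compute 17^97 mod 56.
By Euler: 17^{24} ≡ 1 mod 56 since gcd(17, 56) = 1. 97 = 4×24 + 1. So 17^{97} ≡ 17^{1} ≡ 17 mod 56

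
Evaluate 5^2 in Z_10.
5^{2} = 25 ≡ 5 (mod 10)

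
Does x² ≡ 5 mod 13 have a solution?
By Euler's criterion: 5^{6} ≡ 12 mod 13. Since this equals -1 (≡ 12), 5 is not a QR.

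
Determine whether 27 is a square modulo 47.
By Euler's criterion: 27^{23} ≡ 1 (mod 47). Since this equals 1, 27 is a QR.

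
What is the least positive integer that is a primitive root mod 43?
g = 3. Powers: [3, 9, 27, 38, 28, 41, 37, 25, 32, ...] generates all 42 non-zero residues.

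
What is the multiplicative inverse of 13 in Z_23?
Since 23 is prime, by Fermat 13^(-1) ≡ 13^{21} ≡ 16 (mod 23). Verify: 13 × 16 = 208 ≡ 1 (mod 23)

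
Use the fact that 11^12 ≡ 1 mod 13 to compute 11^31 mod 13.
By Fermat: 11^{12} ≡ 1 mod 13. 31 = 2×12 + 7. So 11^{31} ≡ 11^{7} ≡ 2 mod 13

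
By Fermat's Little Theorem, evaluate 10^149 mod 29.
By Fermat: 10^{28} ≡ 1 mod 29. 149 = 5×28 + 9. So 10^{149} ≡ 10^{9} ≡ 18 mod 29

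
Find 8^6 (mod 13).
By repeated squaring (mod 13): 8^{1}≡8, 8^{2}≡12, 8^{4}≡1. Then 8^{6} = 8^{4+2} ≡ 1 × 12 ≡ 12 (mod 13)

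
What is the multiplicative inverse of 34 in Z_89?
Since 89 is prime, by Fermat 34^(-1) ≡ 34^{87} ≡ 55 mod 89. Verify: 34 × 55 = 1870 ≡ 1 mod 89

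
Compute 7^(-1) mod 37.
Since 37 is prime, by Fermat 7^(-1) ≡ 7^{35} ≡ 16 mod 37. Verify: 7 × 16 = 112 ≡ 1 mod 37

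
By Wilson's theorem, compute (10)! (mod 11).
By Wilson's theorem, (10)! ≡ -1 ≡ 10 (mod 11)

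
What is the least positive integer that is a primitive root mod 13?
g = 2. Powers: [2, 4, 8, 3, 6, 12, 11, 9, 5, 10, ...] generates all 12 non-zero residues.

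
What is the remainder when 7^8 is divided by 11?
By repeated squaring mod 11: 7^{1}≡7, 7^{2}≡5, 7^{4}≡3, 7^{8}≡9. So 7^{8} ≡ 9 mod 11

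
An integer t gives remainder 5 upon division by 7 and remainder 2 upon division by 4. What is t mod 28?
M = 7 × 4 = 28. M₁ = 4, y₁ ≡ 2 mod 7. M₂ = 7, y₂ ≡ 3 mod 4. t = 5×4×2 + 2×7×3 ≡ 26 mod 28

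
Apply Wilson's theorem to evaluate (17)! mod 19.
(18)! = (17)! × (18) ≡ -1 mod 19. So (17)! ≡ -1 × (18)^(-1) ≡ (-1)×(-1) = 1 mod 19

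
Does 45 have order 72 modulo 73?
ord_73(45) divides 72. For each prime q|72: 45^{36}≡72, 45^{24}≡8, none ≡ 1. So 45 has order 72 and is a primitive root mod 73.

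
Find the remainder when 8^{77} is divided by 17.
By Fermat: 8^{16} ≡ 1 mod 17. 77 = 4×16 + 13. So 8^{77} ≡ 8^{13} ≡ 9 mod 17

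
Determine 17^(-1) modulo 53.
Since 53 is prime, by Fermat 17^(-1) ≡ 17^{51} ≡ 25 mod 53. Verify: 17 × 25 = 425 ≡ 1 mod 53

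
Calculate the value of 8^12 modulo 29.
By repeated squaring mod 29: 8^{1}≡8, 8^{2}≡6, 8^{4}≡7, 8^{8}≡20. Then 8^{12} = 8^{8+4} ≡ 20 × 7 ≡ 24 mod 29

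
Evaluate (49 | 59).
(49/59) = 49^{29} mod 59 = 1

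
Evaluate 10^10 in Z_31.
By repeated squaring mod 31: 10^{1}≡10, 10^{2}≡7, 10^{4}≡18, 10^{8}≡14. Then 10^{10} = 10^{8+2} ≡ 14 × 7 ≡ 5 mod 31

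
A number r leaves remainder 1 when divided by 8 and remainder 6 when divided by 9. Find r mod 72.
M = 8 × 9 = 72. M₁ = 9, y₁ ≡ 1 mod 8. M₂ = 8, y₂ ≡ 8 mod 9. r = 1×9×1 + 6×8×8 ≡ 33 mod 72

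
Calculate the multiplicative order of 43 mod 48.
Powers of 43 mod 48: 43^1≡43, 43^2≡25, 43^3≡19, 43^4≡1. So the order of 43 is 4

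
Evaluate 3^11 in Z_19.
By repeated squaring mod 19: 3^{1}≡3, 3^{2}≡9, 3^{4}≡5, 3^{8}≡6. Then 3^{11} = 3^{8+2+1} ≡ 6 × 9 × 3 ≡ 10 mod 19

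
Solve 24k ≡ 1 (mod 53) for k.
Since 53 is prime, by Fermat 24^(-1) ≡ 24^{51} ≡ 42 (mod 53). Verify: 24 × 42 = 1008 ≡ 1 (mod 53)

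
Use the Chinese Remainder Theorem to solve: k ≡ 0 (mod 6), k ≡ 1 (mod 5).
M = 6 × 5 = 30. M₁ = 5, y₁ ≡ 5 (mod 6). M₂ = 6, y₂ ≡ 1 (mod 5). k = 0×5×5 + 1×6×1 ≡ 6 (mod 30)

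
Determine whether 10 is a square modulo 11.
By Euler's criterion: 10^{5} ≡ 10 (mod 11). Since this equals -1 (≡ 10), 10 is not a QR.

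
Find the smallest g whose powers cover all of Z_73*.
g = 5. For each prime q|72: 5^{36}≡72, 5^{24}≡8, none ≡ 1, so ord_73(5) = 72 and 5 is a primitive root.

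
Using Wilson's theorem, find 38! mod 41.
(40)! = (38)! × (39) × (40) ≡ -1 mod 41. So (38)! ≡ -1 × [(40)(39)]^(-1) ≡ 20 mod 41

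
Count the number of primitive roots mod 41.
There are φ(41-1) = φ(40) = 16 primitive roots modulo 41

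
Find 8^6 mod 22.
By repeated squaring mod 22: 8^{1}≡8, 8^{2}≡20, 8^{4}≡4. Then 8^{6} = 8^{4+2} ≡ 4 × 20 ≡ 14 mod 22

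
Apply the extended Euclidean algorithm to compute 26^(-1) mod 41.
Extended GCD: 26(-11) + 41(7) = 1. So 26^(-1) ≡ -11 ≡ 30 (mod 41). Verify: 26 × 30 = 780 ≡ 1 (mod 41)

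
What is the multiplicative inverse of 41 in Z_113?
Since 113 is prime, by Fermat 41^(-1) ≡ 41^{111} ≡ 102 mod 113. Verify: 41 × 102 = 4182 ≡ 1 mod 113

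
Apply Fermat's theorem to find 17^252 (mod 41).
By Fermat: 17^{40} ≡ 1 (mod 41). 252 ≡ 12 (mod 40). So 17^{252} ≡ 17^{12} ≡ 23 (mod 41)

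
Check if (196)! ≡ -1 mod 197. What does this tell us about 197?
(196)! mod 197 = 196. Since this equals -1 mod 197, Wilson confirms 197 is prime.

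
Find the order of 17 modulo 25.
Powers of 17 mod 25: 17^1≡17, 17^2≡14, 17^3≡13, 17^4≡21, 17^5≡7, 17^6≡19, 17^7≡23, 17^8≡16, 17^9≡22, 17^10≡24, 17^11≡8, 17^12≡11, 17^13≡12, 17^14≡4, 17^15≡18, 17^16≡6, 17^17≡2, 17^18≡9, 17^19≡3, 17^20≡1. ord_25(17) = 20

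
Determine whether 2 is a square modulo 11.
By Euler's criterion: 2^{5} ≡ 10 mod 11. Since this equals -1 (≡ 10), 2 is not a QR.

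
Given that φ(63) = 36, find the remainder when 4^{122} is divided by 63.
By Euler: 4^{36} ≡ 1 mod 63 since gcd(4, 63) = 1. 122 = 3×36 + 14. So 4^{122} ≡ 4^{14} ≡ 16 mod 63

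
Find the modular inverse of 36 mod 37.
Since 37 is prime, by Fermat 36^(-1) ≡ 36^{35} ≡ 36 mod 37. Verify: 36 × 36 = 1296 ≡ 1 mod 37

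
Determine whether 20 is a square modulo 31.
By Euler's criterion: 20^{15} ≡ 1 (mod 31). Since this equals 1, 20 is a QR.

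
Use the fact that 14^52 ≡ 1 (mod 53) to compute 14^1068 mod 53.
By Fermat: 14^{52} ≡ 1 (mod 53). 1068 ≡ 28 (mod 52). So 14^{1068} ≡ 14^{28} ≡ 16 (mod 53)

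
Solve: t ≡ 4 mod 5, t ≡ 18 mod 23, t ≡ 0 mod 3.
M = 5 × 23 × 3 = 345. M₁ = 69, y₁ ≡ 4 mod 5. M₂ = 15, y₂ ≡ 20 mod 23. M₃ = 115, y₃ ≡ 1 mod 3. t = 4×69×4 + 18×15×20 + 0×115×1 ≡ 294 mod 345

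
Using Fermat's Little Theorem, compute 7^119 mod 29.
By Fermat: 7^{28} ≡ 1 (mod 29). 119 = 4×28 + 7. So 7^{119} ≡ 7^{7} ≡ 1 (mod 29)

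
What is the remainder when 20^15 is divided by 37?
By repeated squaring mod 37: 20^{1}≡20, 20^{2}≡30, 20^{4}≡12, 20^{8}≡33. Then 20^{15} = 20^{8+4+2+1} ≡ 33 × 12 × 30 × 20 ≡ 23 mod 37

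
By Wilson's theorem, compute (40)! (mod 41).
By Wilson's theorem, (40)! ≡ -1 ≡ 40 (mod 41)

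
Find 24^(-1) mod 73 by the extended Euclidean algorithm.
Extended GCD: 24(-3) + 73(1) = 1. So 24^(-1) ≡ -3 ≡ 70 mod 73. Verify: 24 × 70 = 1680 ≡ 1 mod 73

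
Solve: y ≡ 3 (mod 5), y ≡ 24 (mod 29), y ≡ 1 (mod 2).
M = 5 × 29 × 2 = 290. M₁ = 58, y₁ ≡ 2 (mod 5). M₂ = 10, y₂ ≡ 3 (mod 29). M₃ = 145, y₃ ≡ 1 (mod 2). y = 3×58×2 + 24×10×3 + 1×145×1 ≡ 53 (mod 290)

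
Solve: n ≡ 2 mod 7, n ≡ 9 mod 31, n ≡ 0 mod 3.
M = 7 × 31 × 3 = 651. M₁ = 93, y₁ ≡ 4 mod 7. M₂ = 21, y₂ ≡ 3 mod 31. M₃ = 217, y₃ ≡ 1 mod 3. n = 2×93×4 + 9×21×3 + 0×217×1 ≡ 9 mod 651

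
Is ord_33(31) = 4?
Powers of 31 mod 33: 31^1≡31, 31^2≡4, 31^3≡25, 31^4≡16, 31^5≡1. 31^4≡16≢1, so ord ≠ 4. No, the actual order is 5.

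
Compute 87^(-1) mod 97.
Since 97 is prime, by Fermat 87^(-1) ≡ 87^{95} ≡ 29 mod 97. Verify: 87 × 29 = 2523 ≡ 1 mod 97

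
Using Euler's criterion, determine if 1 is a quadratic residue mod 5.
By Euler's criterion: 1^{2} ≡ 1 (mod 5). Since this equals 1, 1 is a QR.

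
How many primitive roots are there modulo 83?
A prime p has φ(p-1) primitive roots; here φ(82) = 40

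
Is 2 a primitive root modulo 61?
ord_61(2) divides 60. For each prime q|60: 2^{30}≡60, 2^{20}≡47, 2^{12}≡9, none ≡ 1. So 2 has order 60 and is a primitive root mod 61.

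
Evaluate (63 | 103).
(63/103) = 63^{51} mod 103 = 1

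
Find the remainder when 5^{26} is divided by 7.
By Fermat: 5^{6} ≡ 1 mod 7. 26 = 4×6 + 2. So 5^{26} ≡ 5^{2} ≡ 4 mod 7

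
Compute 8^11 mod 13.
By repeated squaring (mod 13): 8^{1}≡8, 8^{2}≡12, 8^{4}≡1, 8^{8}≡1. Then 8^{11} = 8^{8+2+1} ≡ 1 × 12 × 8 ≡ 5 (mod 13)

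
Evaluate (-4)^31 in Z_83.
By repeated squaring mod 83: (-4)^{1}≡79, (-4)^{2}≡16, (-4)^{4}≡7, (-4)^{8}≡49, (-4)^{16}≡77. Then (-4)^{31} = (-4)^{16+8+4+2+1} ≡ 77 × 49 × 7 × 16 × 79 ≡ 74 mod 83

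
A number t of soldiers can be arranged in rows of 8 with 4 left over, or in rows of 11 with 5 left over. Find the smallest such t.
M = 8 × 11 = 88. M₁ = 11, y₁ ≡ 3 (mod 8). M₂ = 8, y₂ ≡ 7 (mod 11). t = 4×11×3 + 5×8×7 ≡ 60 (mod 88)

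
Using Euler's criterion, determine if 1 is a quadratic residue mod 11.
By Euler's criterion: 1^{5} ≡ 1 mod 11. Since this equals 1, 1 is a QR.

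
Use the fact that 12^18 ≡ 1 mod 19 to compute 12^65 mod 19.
By Fermat: 12^{18} ≡ 1 mod 19. 65 = 3×18 + 11. So 12^{65} ≡ 12^{11} ≡ 8 mod 19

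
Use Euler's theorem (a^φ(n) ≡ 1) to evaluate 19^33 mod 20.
By Euler: 19^{8} ≡ 1 (mod 20) since gcd(19, 20) = 1. 33 = 4×8 + 1. So 19^{33} ≡ 19^{1} ≡ 19 (mod 20)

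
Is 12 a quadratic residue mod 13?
By Euler's criterion: 12^{6} ≡ 1 mod 13. Since this equals 1, 12 is a QR.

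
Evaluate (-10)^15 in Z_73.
By repeated squaring mod 73: (-10)^{1}≡63, (-10)^{2}≡27, (-10)^{4}≡72, (-10)^{8}≡1. Then (-10)^{15} = (-10)^{8+4+2+1} ≡ 1 × 72 × 27 × 63 ≡ 51 mod 73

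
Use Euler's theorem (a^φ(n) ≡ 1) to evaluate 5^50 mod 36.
By Euler: 5^{12} ≡ 1 (mod 36) since gcd(5, 36) = 1. 50 = 4×12 + 2. So 5^{50} ≡ 5^{2} ≡ 25 (mod 36)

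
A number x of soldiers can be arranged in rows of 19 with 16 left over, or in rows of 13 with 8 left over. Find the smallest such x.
M = 19 × 13 = 247. M₁ = 13, y₁ ≡ 3 mod 19. M₂ = 19, y₂ ≡ 11 mod 13. x = 16×13×3 + 8×19×11 ≡ 73 mod 247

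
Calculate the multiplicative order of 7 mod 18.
Powers of 7 mod 18: 7^1≡7, 7^2≡13, 7^3≡1. So the order of 7 is 3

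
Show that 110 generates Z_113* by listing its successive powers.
110^1, 110^2, ..., 110^{112} mod 113: [110, 9, 86, 81, 96, 51, 73, 7, 92, 63, 37, 2, 107, 18, 59, 49, 79, 102, 33, 14, 71, 13, 74, 4, 101, 36, 5, 98, 45, 91, 66, 28, 29, 26, 35, 8, 89, 72, 10, 83, 90, 69, 19, 56, 58, 52, 70, 16, 65, 31, 20, 53, 67, 25, 38, 112, 3, 104, 27, 32, 17, 62, 40, 106, 21, 50, 76, 111, 6, 95, 54, 64, 34, 11, 80, 99, 42, 100, 39, 109, 12, 77, 108, 15, 68, 22, 47, 85, 84, 87, 78, 105, 24, 41, 103, 30, 23, 44, 94, 57, 55, 61, 43, 97, 48, 82, 93, 60, 46, 88, 75, 1]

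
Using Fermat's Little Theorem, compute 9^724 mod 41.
By Fermat: 9^{40} ≡ 1 mod 41. 724 ≡ 4 mod 40. So 9^{724} ≡ 9^{4} ≡ 1 mod 41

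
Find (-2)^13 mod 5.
Using Fermat: (-2)^{4} ≡ 1 mod 5. 13 ≡ 1 mod 4. So (-2)^{13} ≡ (-2)^{1} ≡ 3 mod 5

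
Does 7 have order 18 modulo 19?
7^{3} ≡ 1 mod 19 and 3 < 18, so ord_19(7) = 3 ≠ 18 and 7 is not a primitive root.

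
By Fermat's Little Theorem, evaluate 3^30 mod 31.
By Fermat's Little Theorem, 3^{30} ≡ 1 (mod 31) since 31 is prime and gcd(3, 31) = 1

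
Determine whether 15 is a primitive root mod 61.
15^{15} ≡ 1 mod 61 and 15 < 60, so ord_61(15) = 15 ≠ 60 and 15 is not a primitive root.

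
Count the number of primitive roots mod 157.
Number of primitive roots mod 157 = φ(p-1) = φ(156) = 48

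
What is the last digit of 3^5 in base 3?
By repeated squaring mod 3: 3^{1}≡0, 3^{2}≡0, 3^{4}≡0. Then 3^{5} = 3^{4+1} ≡ 0 × 0 ≡ 0 mod 3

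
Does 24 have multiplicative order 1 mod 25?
Powers of 24 mod 25: 24^1≡24, 24^2≡1. 24^1≡24≢1, so ord ≠ 1. No, the actual order is 2.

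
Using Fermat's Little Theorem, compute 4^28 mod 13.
By Fermat: 4^{12} ≡ 1 mod 13. 28 = 2×12 + 4. So 4^{28} ≡ 4^{4} ≡ 9 mod 13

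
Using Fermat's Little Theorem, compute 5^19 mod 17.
By Fermat: 5^{16} ≡ 1 (mod 17). So 5^{19} = 5^{16} · 5^{3} ≡ 5^{3} ≡ 6 (mod 17)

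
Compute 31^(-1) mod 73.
Since 73 is prime, by Fermat 31^(-1) ≡ 31^{71} ≡ 33 mod 73. Verify: 31 × 33 = 1023 ≡ 1 mod 73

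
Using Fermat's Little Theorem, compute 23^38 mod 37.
By Fermat: 23^{36} ≡ 1 (mod 37). So 23^{38} = 23^{36} · 23^{2} ≡ 23^{2} ≡ 11 (mod 37)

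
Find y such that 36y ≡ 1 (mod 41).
Since 41 is prime, by Fermat 36^(-1) ≡ 36^{39} ≡ 8 (mod 41). Verify: 36 × 8 = 288 ≡ 1 (mod 41)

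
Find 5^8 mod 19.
By repeated squaring mod 19: 5^{1}≡5, 5^{2}≡6, 5^{4}≡17, 5^{8}≡4. So 5^{8} ≡ 4 mod 19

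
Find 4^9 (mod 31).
By repeated squaring (mod 31): 4^{1}≡4, 4^{2}≡16, 4^{4}≡8, 4^{8}≡2. Then 4^{9} = 4^{8+1} ≡ 2 × 4 ≡ 8 (mod 31)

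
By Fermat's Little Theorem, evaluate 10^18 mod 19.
By Fermat's Little Theorem, 10^{18} ≡ 1 mod 19 since 19 is prime and gcd(10, 19) = 1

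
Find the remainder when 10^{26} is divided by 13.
By Fermat: 10^{12} ≡ 1 (mod 13). 26 = 2×12 + 2. So 10^{26} ≡ 10^{2} ≡ 9 (mod 13)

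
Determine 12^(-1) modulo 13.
Since 13 is prime, by Fermat 12^(-1) ≡ 12^{11} ≡ 12 (mod 13). Verify: 12 × 12 = 144 ≡ 1 (mod 13)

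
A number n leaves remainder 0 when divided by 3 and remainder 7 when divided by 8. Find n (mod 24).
M = 3 × 8 = 24. M₁ = 8, y₁ ≡ 2 (mod 3). M₂ = 3, y₂ ≡ 3 (mod 8). n = 0×8×2 + 7×3×3 ≡ 15 (mod 24)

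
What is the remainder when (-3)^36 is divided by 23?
Using Fermat: (-3)^{22} ≡ 1 (mod 23). 36 ≡ 14 (mod 22). So (-3)^{36} ≡ (-3)^{14} ≡ 4 (mod 23)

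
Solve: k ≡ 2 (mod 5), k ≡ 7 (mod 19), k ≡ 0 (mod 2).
M = 5 × 19 × 2 = 190. M₁ = 38, y₁ ≡ 2 (mod 5). M₂ = 10, y₂ ≡ 2 (mod 19). M₃ = 95, y₃ ≡ 1 (mod 2). k = 2×38×2 + 7×10×2 + 0×95×1 ≡ 102 (mod 190)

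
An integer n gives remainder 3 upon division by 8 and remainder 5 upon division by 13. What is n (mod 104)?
M = 8 × 13 = 104. M₁ = 13, y₁ ≡ 5 (mod 8). M₂ = 8, y₂ ≡ 5 (mod 13). n = 3×13×5 + 5×8×5 ≡ 83 (mod 104)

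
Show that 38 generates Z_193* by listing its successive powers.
38^1, 38^2, ..., 38^{192} mod 193: [38, 93, 60, 157, 176, 126, 156, 138, 33, 96, 174, 50, 163, 18, 105, 130, 115, 124, 80, 145, 106, 168, 15, 184, 44, 128, 39, 131, 153, 24, 140, 109, 89, 101, 171, 129, 77, 31, 20, 181, 123, 42, 52, 46, 11, 32, 58, 81, 183, 6, 35, 172, 167, 170, 91, 177, 164, 56, 5, 190, 79, 107, 13, 108, 51, 8, 111, 165, 94, 98, 57, 43, 90, 139, 71, 189, 41, 14, 146, 144, 68, 75, 148, 27, 61, 2, 76, 186, 120, 121, 159, 59, 119, 83, 66, 192, 155, 100, 133, 36, 17, 67, 37, 55, 160, 97, 19, 143, 30, 175, 88, 63, 78, 69, 113, 48, 87, 25, 178, 9, 149, 65, 154, 62, 40, 169, 53, 84, 104, 92, 22, 64, 116, 162, 173, 12, 70, 151, 141, 147, 182, 161, 135, 112, 10, 187, 158, 21, 26, 23, 102, 16, 29, 137, 188, 3, 114, 86, 180, 85, 142, 185, 82, 28, 99, 95, 136, 150, 103, 54, 122, 4, 152, 179, 47, 49, 125, 118, 45, 166, 132, 191, 117, 7, 73, 72, 34, 134, 74, 110, 127, 1]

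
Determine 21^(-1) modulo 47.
Since 47 is prime, by Fermat 21^(-1) ≡ 21^{45} ≡ 9 mod 47. Verify: 21 × 9 = 189 ≡ 1 mod 47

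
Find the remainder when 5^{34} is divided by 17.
By Fermat: 5^{16} ≡ 1 (mod 17). 34 = 2×16 + 2. So 5^{34} ≡ 5^{2} ≡ 8 (mod 17)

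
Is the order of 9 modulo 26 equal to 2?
Powers of 9 mod 26: 9^1≡9, 9^2≡3, 9^3≡1. 9^2≡3≢1, so ord ≠ 2. No, the actual order is 3.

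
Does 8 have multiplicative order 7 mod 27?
Powers of 8 mod 27: 8^1≡8, 8^2≡10, 8^3≡26, 8^4≡19, 8^5≡17, 8^6≡1. Already 8^6≡1, so the order is 6 < 7. No, the actual order is 6.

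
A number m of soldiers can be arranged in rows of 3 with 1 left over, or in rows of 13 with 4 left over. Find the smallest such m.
M = 3 × 13 = 39. M₁ = 13, y₁ ≡ 1 (mod 3). M₂ = 3, y₂ ≡ 9 (mod 13). m = 1×13×1 + 4×3×9 ≡ 4 (mod 39)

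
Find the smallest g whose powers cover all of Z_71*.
g = 7. For each prime q|70: 7^{35}≡70, 7^{14}≡54, 7^{10}≡45, none ≡ 1, so ord_71(7) = 70 and 7 is a primitive root.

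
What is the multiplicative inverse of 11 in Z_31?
Since 31 is prime, by Fermat 11^(-1) ≡ 11^{29} ≡ 17 (mod 31). Verify: 11 × 17 = 187 ≡ 1 (mod 31)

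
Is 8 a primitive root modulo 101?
ord_101(8) divides 100. For each prime q|100: 8^{50}≡100, 8^{20}≡87, none ≡ 1. So 8 has order 100 and is a primitive root mod 101.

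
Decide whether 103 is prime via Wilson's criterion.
(102)! mod 103 = 102. Since 102 ≡ -1 (mod 103), 103 is prime.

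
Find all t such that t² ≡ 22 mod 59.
The square roots of 22 mod 59 are 9 and 50. Verify: 9² = 81 ≡ 22 mod 59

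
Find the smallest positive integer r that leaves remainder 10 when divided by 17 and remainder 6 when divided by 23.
M = 17 × 23 = 391. M₁ = 23, y₁ ≡ 3 (mod 17). M₂ = 17, y₂ ≡ 19 (mod 23). r = 10×23×3 + 6×17×19 ≡ 282 (mod 391)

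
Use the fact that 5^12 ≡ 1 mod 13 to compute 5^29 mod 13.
By Fermat: 5^{12} ≡ 1 mod 13. 29 = 2×12 + 5. So 5^{29} ≡ 5^{5} ≡ 5 mod 13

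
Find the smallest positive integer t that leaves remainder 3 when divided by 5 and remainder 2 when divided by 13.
M = 5 × 13 = 65. M₁ = 13, y₁ ≡ 2 (mod 5). M₂ = 5, y₂ ≡ 8 (mod 13). t = 3×13×2 + 2×5×8 ≡ 28 (mod 65)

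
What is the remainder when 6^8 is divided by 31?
By repeated squaring (mod 31): 6^{1}≡6, 6^{2}≡5, 6^{4}≡25, 6^{8}≡5. So 6^{8} ≡ 5 (mod 31)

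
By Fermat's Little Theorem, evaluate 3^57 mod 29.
By Fermat: 3^{28} ≡ 1 mod 29. 57 = 2×28 + 1. So 3^{57} ≡ 3^{1} ≡ 3 mod 29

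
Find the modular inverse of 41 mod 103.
Since 103 is prime, by Fermat 41^(-1) ≡ 41^{101} ≡ 98 (mod 103). Verify: 41 × 98 = 4018 ≡ 1 (mod 103)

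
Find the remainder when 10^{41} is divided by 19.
By Fermat: 10^{18} ≡ 1 (mod 19). 41 = 2×18 + 5. So 10^{41} ≡ 10^{5} ≡ 3 (mod 19)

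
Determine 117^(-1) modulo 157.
Since 157 is prime, by Fermat 117^(-1) ≡ 117^{155} ≡ 51 mod 157. Verify: 117 × 51 = 5967 ≡ 1 mod 157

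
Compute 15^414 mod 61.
Using Fermat: 15^{60} ≡ 1 mod 61. 414 ≡ 54 mod 60. So 15^{414} ≡ 15^{54} ≡ 9 mod 61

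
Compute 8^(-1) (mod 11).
Since 11 is prime, by Fermat 8^(-1) ≡ 8^{9} ≡ 7 (mod 11). Verify: 8 × 7 = 56 ≡ 1 (mod 11)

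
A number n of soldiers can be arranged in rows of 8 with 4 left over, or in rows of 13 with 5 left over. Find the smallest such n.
M = 8 × 13 = 104. M₁ = 13, y₁ ≡ 5 mod 8. M₂ = 8, y₂ ≡ 5 mod 13. n = 4×13×5 + 5×8×5 ≡ 44 mod 104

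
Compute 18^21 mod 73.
By repeated squaring mod 73: 18^{1}≡18, 18^{2}≡32, 18^{4}≡2, 18^{8}≡4, 18^{16}≡16. Then 18^{21} = 18^{16+4+1} ≡ 16 × 2 × 18 ≡ 65 mod 73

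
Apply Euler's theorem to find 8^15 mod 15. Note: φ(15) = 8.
By Euler: 8^{8} ≡ 1 mod 15 since gcd(8, 15) = 1. 15 = 1×8 + 7. So 8^{15} ≡ 8^{7} ≡ 2 mod 15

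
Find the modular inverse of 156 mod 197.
Since 197 is prime, by Fermat 156^(-1) ≡ 156^{195} ≡ 24 mod 197. Verify: 156 × 24 = 3744 ≡ 1 mod 197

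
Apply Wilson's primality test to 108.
(107)! mod 108 = 0. Since 0 ≢ -1 mod 108, 108 is not prime.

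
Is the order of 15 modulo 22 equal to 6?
Powers of 15 mod 22: 15^1≡15, 15^2≡5, 15^3≡9, 15^4≡3, 15^5≡1. Already 15^5≡1, so the order is 5 < 6. No, the actual order is 5.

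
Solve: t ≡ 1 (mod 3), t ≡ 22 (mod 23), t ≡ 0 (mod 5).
M = 3 × 23 × 5 = 345. M₁ = 115, y₁ ≡ 1 (mod 3). M₂ = 15, y₂ ≡ 20 (mod 23). M₃ = 69, y₃ ≡ 4 (mod 5). t = 1×115×1 + 22×15×20 + 0×69×4 ≡ 160 (mod 345)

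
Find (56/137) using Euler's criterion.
(56/137) = 56^{68} mod 137 = 1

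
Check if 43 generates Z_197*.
43^{98} ≡ 1 (mod 197) and 98 < 196, so ord_197(43) = 98 ≠ 196 and 43 is not a primitive root.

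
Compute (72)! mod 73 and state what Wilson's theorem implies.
(72)! mod 73 = 72. Since this equals -1 (mod 73), Wilson confirms 73 is prime.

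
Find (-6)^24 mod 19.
Using Fermat: (-6)^{18} ≡ 1 mod 19. 24 ≡ 6 mod 18. So (-6)^{24} ≡ (-6)^{6} ≡ 11 mod 19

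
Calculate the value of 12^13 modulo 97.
By repeated squaring mod 97: 12^{1}≡12, 12^{2}≡47, 12^{4}≡75, 12^{8}≡96. Then 12^{13} = 12^{8+4+1} ≡ 96 × 75 × 12 ≡ 70 mod 97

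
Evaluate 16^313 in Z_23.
Using Fermat: 16^{22} ≡ 1 mod 23. 313 ≡ 5 mod 22. So 16^{313} ≡ 16^{5} ≡ 6 mod 23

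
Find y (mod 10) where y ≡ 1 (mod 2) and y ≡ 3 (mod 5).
M = 2 × 5 = 10. M₁ = 5, y₁ ≡ 1 (mod 2). M₂ = 2, y₂ ≡ 3 (mod 5). y = 1×5×1 + 3×2×3 ≡ 3 (mod 10)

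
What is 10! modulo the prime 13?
(12)! = (10)! × (11) × (12) ≡ -1 (mod 13). So (10)! ≡ -1 × [(12)(11)]^(-1) ≡ 6 (mod 13)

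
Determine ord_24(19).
Powers of 19 mod 24: 19^1≡19, 19^2≡1. ord_24(19) = 2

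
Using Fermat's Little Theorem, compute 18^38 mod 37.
By Fermat: 18^{36} ≡ 1 (mod 37). So 18^{38} = 18^{36} · 18^{2} ≡ 18^{2} ≡ 28 (mod 37)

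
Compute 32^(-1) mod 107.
Since 107 is prime, by Fermat 32^(-1) ≡ 32^{105} ≡ 97 mod 107. Verify: 32 × 97 = 3104 ≡ 1 mod 107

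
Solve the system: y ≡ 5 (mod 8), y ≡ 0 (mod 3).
M = 8 × 3 = 24. M₁ = 3, y₁ ≡ 3 (mod 8). M₂ = 8, y₂ ≡ 2 (mod 3). y = 5×3×3 + 0×8×2 ≡ 21 (mod 24)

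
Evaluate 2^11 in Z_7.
Using Fermat: 2^{6} ≡ 1 mod 7. 11 ≡ 5 mod 6. So 2^{11} ≡ 2^{5} ≡ 4 mod 7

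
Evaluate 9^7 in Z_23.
By repeated squaring mod 23: 9^{1}≡9, 9^{2}≡12, 9^{4}≡6. Then 9^{7} = 9^{4+2+1} ≡ 6 × 12 × 9 ≡ 4 mod 23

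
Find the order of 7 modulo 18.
Powers of 7 mod 18: 7^1≡7, 7^2≡13, 7^3≡1. ord_18(7) = 3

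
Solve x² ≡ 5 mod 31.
The square roots of 5 mod 31 are 25 and 6. Verify: 25² = 625 ≡ 5 mod 31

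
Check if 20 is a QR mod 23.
By Euler's criterion: 20^{11} ≡ 22 mod 23. Since this equals -1 (≡ 22), 20 is not a QR.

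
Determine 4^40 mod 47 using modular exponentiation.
By repeated squaring mod 47: 4^{1}≡4, 4^{2}≡16, 4^{4}≡21, 4^{8}≡18, 4^{16}≡42, 4^{32}≡25. Then 4^{40} = 4^{32+8} ≡ 25 × 18 ≡ 27 mod 47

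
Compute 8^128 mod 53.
Using Fermat: 8^{52} ≡ 1 (mod 53). 128 ≡ 24 (mod 52). So 8^{128} ≡ 8^{24} ≡ 24 (mod 53)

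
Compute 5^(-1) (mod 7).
Since 7 is prime, by Fermat 5^(-1) ≡ 5^{5} ≡ 3 (mod 7). Verify: 5 × 3 = 15 ≡ 1 (mod 7)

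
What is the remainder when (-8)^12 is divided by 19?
By repeated squaring mod 19: (-8)^{1}≡11, (-8)^{2}≡7, (-8)^{4}≡11, (-8)^{8}≡7. Then (-8)^{12} = (-8)^{8+4} ≡ 7 × 11 ≡ 1 mod 19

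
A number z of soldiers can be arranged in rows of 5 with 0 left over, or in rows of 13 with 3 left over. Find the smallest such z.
M = 5 × 13 = 65. M₁ = 13, y₁ ≡ 2 (mod 5). M₂ = 5, y₂ ≡ 8 (mod 13). z = 0×13×2 + 3×5×8 ≡ 55 (mod 65)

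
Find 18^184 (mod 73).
Using Fermat: 18^{72} ≡ 1 (mod 73). 184 ≡ 40 (mod 72). So 18^{184} ≡ 18^{40} ≡ 2 (mod 73)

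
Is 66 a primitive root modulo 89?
ord_89(66) divides 88. For each prime q|88: 66^{44}≡88, 66^{8}≡2, none ≡ 1. So 66 has order 88 and is a primitive root mod 89.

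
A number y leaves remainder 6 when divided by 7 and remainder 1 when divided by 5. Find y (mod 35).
M = 7 × 5 = 35. M₁ = 5, y₁ ≡ 3 (mod 7). M₂ = 7, y₂ ≡ 3 (mod 5). y = 6×5×3 + 1×7×3 ≡ 6 (mod 35)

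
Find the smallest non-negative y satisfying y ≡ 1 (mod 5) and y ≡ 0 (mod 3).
M = 5 × 3 = 15. M₁ = 3, y₁ ≡ 2 (mod 5). M₂ = 5, y₂ ≡ 2 (mod 3). y = 1×3×2 + 0×5×2 ≡ 6 (mod 15)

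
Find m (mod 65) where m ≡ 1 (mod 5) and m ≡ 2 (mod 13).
M = 5 × 13 = 65. M₁ = 13, y₁ ≡ 2 (mod 5). M₂ = 5, y₂ ≡ 8 (mod 13). m = 1×13×2 + 2×5×8 ≡ 41 (mod 65)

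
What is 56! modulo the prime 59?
(58)! = (56)! × (57) × (58) ≡ -1 mod 59. So (56)! ≡ -1 × [(58)(57)]^(-1) ≡ 29 mod 59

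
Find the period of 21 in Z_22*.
Powers of 21 mod 22: 21^1≡21, 21^2≡1. So the order of 21 is 2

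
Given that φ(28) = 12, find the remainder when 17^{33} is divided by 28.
By Euler: 17^{12} ≡ 1 (mod 28) since gcd(17, 28) = 1. 33 = 2×12 + 9. So 17^{33} ≡ 17^{9} ≡ 13 (mod 28)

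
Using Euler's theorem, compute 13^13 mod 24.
By Euler: 13^{8} ≡ 1 (mod 24) since gcd(13, 24) = 1. 13 = 1×8 + 5. So 13^{13} ≡ 13^{5} ≡ 13 (mod 24)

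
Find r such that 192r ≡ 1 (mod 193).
Since 193 is prime, by Fermat 192^(-1) ≡ 192^{191} ≡ 192 (mod 193). Verify: 192 × 192 = 36864 ≡ 1 (mod 193)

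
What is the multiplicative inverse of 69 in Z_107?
Since 107 is prime, by Fermat 69^(-1) ≡ 69^{105} ≡ 76 (mod 107). Verify: 69 × 76 = 5244 ≡ 1 (mod 107)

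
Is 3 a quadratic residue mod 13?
By Euler's criterion: 3^{6} ≡ 1 mod 13. Since this equals 1, 3 is a QR.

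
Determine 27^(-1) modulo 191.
Since 191 is prime, by Fermat 27^(-1) ≡ 27^{189} ≡ 92 (mod 191). Verify: 27 × 92 = 2484 ≡ 1 (mod 191)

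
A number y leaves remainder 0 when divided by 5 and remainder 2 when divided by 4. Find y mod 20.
M = 5 × 4 = 20. M₁ = 4, y₁ ≡ 4 mod 5. M₂ = 5, y₂ ≡ 1 mod 4. y = 0×4×4 + 2×5×1 ≡ 10 mod 20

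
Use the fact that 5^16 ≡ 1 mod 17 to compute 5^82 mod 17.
By Fermat: 5^{16} ≡ 1 mod 17. 82 = 5×16 + 2. So 5^{82} ≡ 5^{2} ≡ 8 mod 17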